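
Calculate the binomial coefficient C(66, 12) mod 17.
13

Using Lucas' theorem:
Write n=66 and k=12 in base 17:
n in base 17: [3, 15]
k in base 17: [0, 12]
C(66,12) mod 17 = ∏ C(n_i, k_i) mod 17
Digit binomials (mod 17): C(3,0) = 1; C(15,12) = 455 ≡ 13
Product: 1 × 13 = 13 ≡ 13 (mod 17)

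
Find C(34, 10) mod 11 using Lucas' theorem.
0

Using Lucas' theorem:
Write n=34 and k=10 in base 11:
n in base 11: [3, 1]
k in base 11: [0, 10]
C(34,10) mod 11 = ∏ C(n_i, k_i) mod 11
Digit binomials (mod 11): C(3,0) = 1; C(1,10) = 0 (k_i > n_i)
Product: 1 × 0 = 0 ≡ 0 (mod 11)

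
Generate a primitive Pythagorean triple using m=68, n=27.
(3895, 3672, 5353)

Euclid's formula: a = m² - n², b = 2mn, c = m² + n²
m = 68, n = 27
a = 68² - 27² = 4624 - 729 = 3895
b = 2 × 68 × 27 = 3672
c = 68² + 27² = 4624 + 729 = 5353
Verification: 3895² + 3672² = 15171025 + 13483584 = 28654609 = 5353² ✓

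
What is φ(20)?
8

20 = 2^2 × 5
φ(n) = n × ∏(1 - 1/p) for each prime p dividing n
φ(20) = 20 × (1 - 1/2) × (1 - 1/5) = 8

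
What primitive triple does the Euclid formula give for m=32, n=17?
(735, 1088, 1313)

Euclid's formula: a = m² - n², b = 2mn, c = m² + n²
m = 32, n = 17
a = 32² - 17² = 1024 - 289 = 735
b = 2 × 32 × 17 = 1088
c = 32² + 17² = 1024 + 289 = 1313
Verification: 735² + 1088² = 540225 + 1183744 = 1723969 = 1313² ✓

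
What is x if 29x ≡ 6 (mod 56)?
x ≡ 6 (mod 56)

gcd(29, 56) = 1, which divides 6, so solutions exist.
Find 29^(-1) mod 56 by the extended Euclidean algorithm:
56 = 1 × 29 + 27  ⟹  27 = (1)·56 + (-1)·29
29 = 1 × 27 + 2  ⟹  2 = (-1)·56 + (2)·29
27 = 13 × 2 + 1  ⟹  1 = (14)·56 + (-27)·29
So (-27)·29 ≡ 1 (mod 56), i.e. 29^(-1) ≡ -27 ≡ 29 (mod 56).
x ≡ 29 × 6 = 174 ≡ 6 (mod 56).
Check: 29 × 6 = 174 ≡ 6 (mod 56).
Unique solution: x ≡ 6 (mod 56)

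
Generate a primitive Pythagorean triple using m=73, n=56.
(2193, 8176, 8465)

Euclid's formula: a = m² - n², b = 2mn, c = m² + n²
m = 73, n = 56
a = 73² - 56² = 5329 - 3136 = 2193
b = 2 × 73 × 56 = 8176
c = 73² + 56² = 5329 + 3136 = 8465
Verification: 2193² + 8176² = 4809249 + 66846976 = 71656225 = 8465² ✓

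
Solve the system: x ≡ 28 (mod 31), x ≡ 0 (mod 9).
90

Using Chinese Remainder Theorem:
M = 31 × 9 = 279
M1 = 9, M2 = 31
y1 = 9^(-1) mod 31 = 7
y2 = 31^(-1) mod 9 = 7
x = (28×9×7 + 0×31×7) mod 279 = 90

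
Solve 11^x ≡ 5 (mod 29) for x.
2

Baby-step giant-step with step n = ⌈√29⌉ = 6.
Baby steps 11^j mod 29 (j:value) for j=0..5: 0:1, 1:11, 2:5, 3:26, 4:25, 5:14.
h = 5 is already in the table at j=2, so x = 2.
Check: 11^2 ≡ 5 (mod 29).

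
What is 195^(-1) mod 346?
291

gcd(195, 346) = 1, so the inverse exists.
Extended Euclidean algorithm on (346, 195):
346 = 1 × 195 + 151  ⟹  151 = (1)·346 + (-1)·195
195 = 1 × 151 + 44  ⟹  44 = (-1)·346 + (2)·195
151 = 3 × 44 + 19  ⟹  19 = (4)·346 + (-7)·195
44 = 2 × 19 + 6  ⟹  6 = (-9)·346 + (16)·195
19 = 3 × 6 + 1  ⟹  1 = (31)·346 + (-55)·195
So (-55)·195 ≡ 1 (mod 346), i.e. 195^(-1) ≡ -55 ≡ 291 (mod 346).
Check: 195 × 291 = 56745 ≡ 1 (mod 346)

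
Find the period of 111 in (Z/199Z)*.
33

199 is prime, so ord(111) divides φ(199) = 198.
Divisors of 198: 1, 2, 3, 6, 9, 11, 18, 22, 33, 66, 99, 198.
Repeated squaring: 111^1 ≡ 111, 111^2 ≡ 182, 111^4 ≡ 90, 111^8 ≡ 140, 111^16 ≡ 98, 111^32 ≡ 52, 111^64 ≡ 117, 111^128 ≡ 157 (mod 199).
Test 111^d mod 199 for each divisor d in increasing order:
111^1 ≡ 111
111^2 ≡ 182
111^3 = 111^2·111^1 ≡ 103
111^6 = 111^4·111^2 ≡ 62
111^9 = 111^8·111^1 ≡ 18
111^11 = 111^8·111^2·111^1 ≡ 92
111^18 = 111^16·111^2 ≡ 125
111^22 = 111^16·111^4·111^2 ≡ 106
111^33 = 111^32·111^1 ≡ 1  ← first divisor giving 1
The order is 33.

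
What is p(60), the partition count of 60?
966467

p(n) counts ways to write n as a sum of positive integers (order ignored).
Euler's pentagonal recurrence: p(k) = p(k-1) + p(k-2) - p(k-5) - p(k-7) + p(k-12) + p(k-15) - ... (offsets j(3j∓1)/2, signs ++--, p(0)=1, p(<0)=0).
DP table for k = 0..59: p(0)=1, p(1)=1, p(2)=2, p(3)=3, p(4)=5, p(5)=7, p(6)=11, p(7)=15, p(8)=22, p(9)=30, p(10)=42, p(11)=56, p(12)=77, p(13)=101, p(14)=135, p(15)=176, p(16)=231, p(17)=297, p(18)=385, p(19)=490, p(20)=627, p(21)=792, p(22)=1002, p(23)=1255, p(24)=1575, p(25)=1958, p(26)=2436, p(27)=3010, p(28)=3718, p(29)=4565, p(30)=5604, p(31)=6842, p(32)=8349, p(33)=10143, p(34)=12310, p(35)=14883, p(36)=17977, p(37)=21637, p(38)=26015, p(39)=31185, p(40)=37338, p(41)=44583, p(42)=53174, p(43)=63261, p(44)=75175, p(45)=89134, p(46)=105558, p(47)=124754, p(48)=147273, p(49)=173525, p(50)=204226, p(51)=239943, p(52)=281589, p(53)=329931, p(54)=386155, p(55)=451276, p(56)=526823, p(57)=614154, p(58)=715220, p(59)=831820.
Final step: p(60) = p(59) + p(58) - p(55) - p(53) + p(48) + p(45) - p(38) - p(34) + p(25) + p(20) - p(9) - p(3)
= 831820 + 715220 - 451276 - 329931 + 147273 + 89134 - 26015 - 12310 + 1958 + 627 - 30 - 3
= 966467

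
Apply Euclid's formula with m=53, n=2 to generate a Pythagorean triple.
(2805, 212, 2813)

Euclid's formula: a = m² - n², b = 2mn, c = m² + n²
m = 53, n = 2
a = 53² - 2² = 2809 - 4 = 2805
b = 2 × 53 × 2 = 212
c = 53² + 2² = 2809 + 4 = 2813
Verification: 2805² + 212² = 7868025 + 44944 = 7912969 = 2813² ✓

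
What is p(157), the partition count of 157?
80630964769

p(n) counts ways to write n as a sum of positive integers (order ignored).
Euler's pentagonal recurrence: p(k) = p(k-1) + p(k-2) - p(k-5) - p(k-7) + p(k-12) + p(k-15) - ... (offsets j(3j∓1)/2, signs ++--, p(0)=1, p(<0)=0).
DP table for k = 0..156: p(0)=1, p(1)=1, p(2)=2, p(3)=3, p(4)=5, p(5)=7, p(6)=11, p(7)=15, p(8)=22, p(9)=30, p(10)=42, p(11)=56, p(12)=77, p(13)=101, p(14)=135, p(15)=176, p(16)=231, p(17)=297, p(18)=385, p(19)=490, p(20)=627, p(21)=792, p(22)=1002, p(23)=1255, p(24)=1575, p(25)=1958, p(26)=2436, p(27)=3010, p(28)=3718, p(29)=4565, p(30)=5604, p(31)=6842, p(32)=8349, p(33)=10143, p(34)=12310, p(35)=14883, p(36)=17977, p(37)=21637, p(38)=26015, p(39)=31185, p(40)=37338, p(41)=44583, p(42)=53174, p(43)=63261, p(44)=75175, p(45)=89134, p(46)=105558, p(47)=124754, p(48)=147273, p(49)=173525, p(50)=204226, p(51)=239943, p(52)=281589, p(53)=329931, p(54)=386155, p(55)=451276, p(56)=526823, p(57)=614154, p(58)=715220, p(59)=831820, p(60)=966467, p(61)=1121505, p(62)=1300156, p(63)=1505499, p(64)=1741630, p(65)=2012558, p(66)=2323520, p(67)=2679689, p(68)=3087735, p(69)=3554345, p(70)=4087968, p(71)=4697205, p(72)=5392783, p(73)=6185689, p(74)=7089500, p(75)=8118264, p(76)=9289091, p(77)=10619863, p(78)=12132164, p(79)=13848650, p(80)=15796476, p(81)=18004327, p(82)=20506255, p(83)=23338469, p(84)=26543660, p(85)=30167357, p(86)=34262962, p(87)=38887673, p(88)=44108109, p(89)=49995925, p(90)=56634173, p(91)=64112359, p(92)=72533807, p(93)=82010177, p(94)=92669720, p(95)=104651419, p(96)=118114304, p(97)=133230930, p(98)=150198136, p(99)=169229875, p(100)=190569292, p(101)=214481126, p(102)=241265379, p(103)=271248950, p(104)=304801365, p(105)=342325709, p(106)=384276336, p(107)=431149389, p(108)=483502844, p(109)=541946240, p(110)=607163746, p(111)=679903203, p(112)=761002156, p(113)=851376628, p(114)=952050665, p(115)=1064144451, p(116)=1188908248, p(117)=1327710076, p(118)=1482074143, p(119)=1653668665, p(120)=1844349560, p(121)=2056148051, p(122)=2291320912, p(123)=2552338241, p(124)=2841940500, p(125)=3163127352, p(126)=3519222692, p(127)=3913864295, p(128)=4351078600, p(129)=4835271870, p(130)=5371315400, p(131)=5964539504, p(132)=6620830889, p(133)=7346629512, p(134)=8149040695, p(135)=9035836076, p(136)=10015581680, p(137)=11097645016, p(138)=12292341831, p(139)=13610949895, p(140)=15065878135, p(141)=16670689208, p(142)=18440293320, p(143)=20390982757, p(144)=22540654445, p(145)=24908858009, p(146)=27517052599, p(147)=30388671978, p(148)=33549419497, p(149)=37027355200, p(150)=40853235313, p(151)=45060624582, p(152)=49686288421, p(153)=54770336324, p(154)=60356673280, p(155)=66493182097, p(156)=73232243759.
Final step: p(157) = p(156) + p(155) - p(152) - p(150) + p(145) + p(142) - p(135) - p(131) + p(122) + p(117) - p(106) - p(100) + p(87) + p(80) - p(65) - p(57) + p(40) + p(31) - p(12) - p(2)
= 73232243759 + 66493182097 - 49686288421 - 40853235313 + 24908858009 + 18440293320 - 9035836076 - 5964539504 + 2291320912 + 1327710076 - 384276336 - 190569292 + 38887673 + 15796476 - 2012558 - 614154 + 37338 + 6842 - 77 - 2
= 80630964769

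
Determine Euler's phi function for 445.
352

445 = 5 × 89
φ(n) = n × ∏(1 - 1/p) for each prime p dividing n
φ(445) = 445 × (1 - 1/5) × (1 - 1/89) = 352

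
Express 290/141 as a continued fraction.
[2; 17, 1, 1, 1, 2]

Euclidean algorithm steps:
290 = 2 × 141 + 8
141 = 17 × 8 + 5
8 = 1 × 5 + 3
5 = 1 × 3 + 2
3 = 1 × 2 + 1
2 = 2 × 1 + 0
Continued fraction: [2; 17, 1, 1, 1, 2]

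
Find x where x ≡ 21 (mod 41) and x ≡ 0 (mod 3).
21

Using Chinese Remainder Theorem:
M = 41 × 3 = 123
M1 = 3, M2 = 41
y1 = 3^(-1) mod 41 = 14
y2 = 41^(-1) mod 3 = 2
x = (21×3×14 + 0×41×2) mod 123 = 21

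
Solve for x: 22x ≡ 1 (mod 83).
34

gcd(22, 83) = 1, so the inverse exists.
Extended Euclidean algorithm on (83, 22):
83 = 3 × 22 + 17  ⟹  17 = (1)·83 + (-3)·22
22 = 1 × 17 + 5  ⟹  5 = (-1)·83 + (4)·22
17 = 3 × 5 + 2  ⟹  2 = (4)·83 + (-15)·22
5 = 2 × 2 + 1  ⟹  1 = (-9)·83 + (34)·22
So (34)·22 ≡ 1 (mod 83), i.e. 22^(-1) ≡ 34 (mod 83).
Check: 22 × 34 = 748 ≡ 1 (mod 83)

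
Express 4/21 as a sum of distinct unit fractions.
1/6 + 1/42

Greedy algorithm:
4/21: ceiling(21/4) = 6, use 1/6
1/42: ceiling(42/1) = 42, use 1/42
Result: 4/21 = 1/6 + 1/42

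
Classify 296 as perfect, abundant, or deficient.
deficient

Proper divisors of 296: sum = 1 + 2 + 4 + 8 + 37 + 74 + 148 = 274
Since 274 < 296, 296 is deficient.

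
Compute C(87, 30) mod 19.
4

Using Lucas' theorem:
Write n=87 and k=30 in base 19:
n in base 19: [4, 11]
k in base 19: [1, 11]
C(87,30) mod 19 = ∏ C(n_i, k_i) mod 19
Digit binomials (mod 19): C(4,1) = 4; C(11,11) = 1
Product: 4 × 1 = 4 ≡ 4 (mod 19)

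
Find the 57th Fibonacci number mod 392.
146

Matrix identity: Q^n = [[F_(n+1), F_n], [F_n, F_(n-1)]] with Q = [[1,1],[1,0]].
n = 57 = 111001₂. Square-and-multiply, entries mod 392:
Q^1 = [[1,1],[1,0]]
Q^3 = (Q^1)²·Q = [[3,2],[2,1]]
Q^7 = (Q^3)²·Q = [[21,13],[13,8]]
Q^14 = (Q^7)² = [[218,377],[377,233]]
Q^28 = (Q^14)² = [[317,291],[291,26]]
Q^57 = (Q^28)²·Q = [[391,146],[146,245]]
F_57 mod 392 = Q^57[0][1] = 146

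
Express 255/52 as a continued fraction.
[4; 1, 9, 2, 2]

Euclidean algorithm steps:
255 = 4 × 52 + 47
52 = 1 × 47 + 5
47 = 9 × 5 + 2
5 = 2 × 2 + 1
2 = 2 × 1 + 0
Continued fraction: [4; 1, 9, 2, 2]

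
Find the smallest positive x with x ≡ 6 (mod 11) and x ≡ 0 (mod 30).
270

Using Chinese Remainder Theorem:
M = 11 × 30 = 330
M1 = 30, M2 = 11
y1 = 30^(-1) mod 11 = 7
y2 = 11^(-1) mod 30 = 11
x = (6×30×7 + 0×11×11) mod 330 = 270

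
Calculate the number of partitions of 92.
72533807

p(n) counts ways to write n as a sum of positive integers (order ignored).
Euler's pentagonal recurrence: p(k) = p(k-1) + p(k-2) - p(k-5) - p(k-7) + p(k-12) + p(k-15) - ... (offsets j(3j∓1)/2, signs ++--, p(0)=1, p(<0)=0).
DP table for k = 0..91: p(0)=1, p(1)=1, p(2)=2, p(3)=3, p(4)=5, p(5)=7, p(6)=11, p(7)=15, p(8)=22, p(9)=30, p(10)=42, p(11)=56, p(12)=77, p(13)=101, p(14)=135, p(15)=176, p(16)=231, p(17)=297, p(18)=385, p(19)=490, p(20)=627, p(21)=792, p(22)=1002, p(23)=1255, p(24)=1575, p(25)=1958, p(26)=2436, p(27)=3010, p(28)=3718, p(29)=4565, p(30)=5604, p(31)=6842, p(32)=8349, p(33)=10143, p(34)=12310, p(35)=14883, p(36)=17977, p(37)=21637, p(38)=26015, p(39)=31185, p(40)=37338, p(41)=44583, p(42)=53174, p(43)=63261, p(44)=75175, p(45)=89134, p(46)=105558, p(47)=124754, p(48)=147273, p(49)=173525, p(50)=204226, p(51)=239943, p(52)=281589, p(53)=329931, p(54)=386155, p(55)=451276, p(56)=526823, p(57)=614154, p(58)=715220, p(59)=831820, p(60)=966467, p(61)=1121505, p(62)=1300156, p(63)=1505499, p(64)=1741630, p(65)=2012558, p(66)=2323520, p(67)=2679689, p(68)=3087735, p(69)=3554345, p(70)=4087968, p(71)=4697205, p(72)=5392783, p(73)=6185689, p(74)=7089500, p(75)=8118264, p(76)=9289091, p(77)=10619863, p(78)=12132164, p(79)=13848650, p(80)=15796476, p(81)=18004327, p(82)=20506255, p(83)=23338469, p(84)=26543660, p(85)=30167357, p(86)=34262962, p(87)=38887673, p(88)=44108109, p(89)=49995925, p(90)=56634173, p(91)=64112359.
Final step: p(92) = p(91) + p(90) - p(87) - p(85) + p(80) + p(77) - p(70) - p(66) + p(57) + p(52) - p(41) - p(35) + p(22) + p(15) - p(0)
= 64112359 + 56634173 - 38887673 - 30167357 + 15796476 + 10619863 - 4087968 - 2323520 + 614154 + 281589 - 44583 - 14883 + 1002 + 176 - 1
= 72533807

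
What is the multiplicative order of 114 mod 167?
83

167 is prime, so ord(114) divides φ(167) = 166.
Divisors of 166: 1, 2, 83, 166.
Repeated squaring: 114^1 ≡ 114, 114^2 ≡ 137, 114^4 ≡ 65, 114^8 ≡ 50, 114^16 ≡ 162, 114^32 ≡ 25, 114^64 ≡ 124, 114^128 ≡ 12 (mod 167).
Test 114^d mod 167 for each divisor d in increasing order:
114^1 ≡ 114
114^2 ≡ 137
114^83 = 114^64·114^16·114^2·114^1 ≡ 1  ← first divisor giving 1
The order is 83.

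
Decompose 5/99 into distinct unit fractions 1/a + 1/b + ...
1/20 + 1/1980

Greedy algorithm:
5/99: ceiling(99/5) = 20, use 1/20
1/1980: ceiling(1980/1) = 1980, use 1/1980
Result: 5/99 = 1/20 + 1/1980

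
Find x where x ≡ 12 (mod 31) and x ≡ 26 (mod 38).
1128

Using Chinese Remainder Theorem:
M = 31 × 38 = 1178
M1 = 38, M2 = 31
y1 = 38^(-1) mod 31 = 9
y2 = 31^(-1) mod 38 = 27
x = (12×38×9 + 26×31×27) mod 1178 = 1128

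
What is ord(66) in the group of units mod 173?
172

173 is prime, so ord(66) divides φ(173) = 172.
Divisors of 172: 1, 2, 4, 43, 86, 172.
Repeated squaring: 66^1 ≡ 66, 66^2 ≡ 31, 66^4 ≡ 96, 66^8 ≡ 47, 66^16 ≡ 133, 66^32 ≡ 43, 66^64 ≡ 119, 66^128 ≡ 148 (mod 173).
Test 66^d mod 173 for each divisor d in increasing order:
66^1 ≡ 66
66^2 ≡ 31
66^4 ≡ 96
66^43 = 66^32·66^8·66^2·66^1 ≡ 93
66^86 = 66^64·66^16·66^4·66^2 ≡ 172
66^172 = 66^128·66^32·66^8·66^4 ≡ 1  ← first divisor giving 1
The order is 172.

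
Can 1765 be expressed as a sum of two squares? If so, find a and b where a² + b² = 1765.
1² + 42² (a=1, b=42)

Factorization: 1765 = 5 × 353
By Fermat: n is sum of two squares iff every prime p ≡ 3 (mod 4) appears to even power.
All primes ≡ 3 (mod 4) appear to even power.
Search a = 0, 1, 2, … for 1765 - a² a perfect square: first hit at a = 1: 1765 - 1 = 1764 = 42².
1765 = 1² + 42² = 1 + 1764 ✓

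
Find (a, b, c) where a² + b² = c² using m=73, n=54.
(2413, 7884, 8245)

Euclid's formula: a = m² - n², b = 2mn, c = m² + n²
m = 73, n = 54
a = 73² - 54² = 5329 - 2916 = 2413
b = 2 × 73 × 54 = 7884
c = 73² + 54² = 5329 + 2916 = 8245
Verification: 2413² + 7884² = 5822569 + 62157456 = 67980025 = 8245² ✓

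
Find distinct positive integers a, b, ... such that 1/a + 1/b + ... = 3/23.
1/8 + 1/184

Greedy algorithm:
3/23: ceiling(23/3) = 8, use 1/8
1/184: ceiling(184/1) = 184, use 1/184
Result: 3/23 = 1/8 + 1/184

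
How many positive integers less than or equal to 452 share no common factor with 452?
224

452 = 2^2 × 113
φ(n) = n × ∏(1 - 1/p) for each prime p dividing n
φ(452) = 452 × (1 - 1/2) × (1 - 1/113) = 224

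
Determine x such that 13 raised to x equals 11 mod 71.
69

Baby-step giant-step with step n = ⌈√71⌉ = 9.
Baby steps 13^j mod 71 (j:value) for j=0..8: 0:1, 1:13, 2:27, 3:67, 4:19, 5:34, 6:16, 7:66, 8:6.
Giant-step multiplier: 13^(-9) ≡ 13^(70-9) = 13^61 ≡ 61 (mod 71).
Giant steps γ_i = 11·61^i mod 71: γ_0=11, γ_1=32, γ_2=35, γ_3=5, γ_4=21, γ_5=3, γ_6=41, γ_7=16 (in table at j=6).
x = i·n + j = 7·9 + 6 = 69.
Check: 13^69 ≡ 11 (mod 71).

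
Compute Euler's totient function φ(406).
168

406 = 2 × 7 × 29
φ(n) = n × ∏(1 - 1/p) for each prime p dividing n
φ(406) = 406 × (1 - 1/2) × (1 - 1/7) × (1 - 1/29) = 168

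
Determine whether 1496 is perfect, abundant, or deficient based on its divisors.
abundant

Proper divisors of 1496: sum = 1 + 2 + 4 + 8 + 11 + 17 + 22 + 34 + 44 + 68 + 88 + 136 + 187 + 374 + 748 = 1744
Since 1744 > 1496, 1496 is abundant.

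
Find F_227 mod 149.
144

Matrix identity: Q^n = [[F_(n+1), F_n], [F_n, F_(n-1)]] with Q = [[1,1],[1,0]].
n = 227 = 11100011₂. Square-and-multiply, entries mod 149:
Q^1 = [[1,1],[1,0]]
Q^3 = (Q^1)²·Q = [[3,2],[2,1]]
Q^7 = (Q^3)²·Q = [[21,13],[13,8]]
Q^14 = (Q^7)² = [[14,79],[79,84]]
Q^28 = (Q^14)² = [[30,143],[143,36]]
Q^56 = (Q^28)² = [[42,51],[51,140]]
Q^113 = (Q^56)²·Q = [[88,44],[44,44]]
Q^227 = (Q^113)²·Q = [[141,144],[144,146]]
F_227 mod 149 = Q^227[0][1] = 144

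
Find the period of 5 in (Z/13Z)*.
4

13 is prime, so ord(5) divides φ(13) = 12.
Divisors of 12: 1, 2, 3, 4, 6, 12.
Repeated squaring: 5^1 ≡ 5, 5^2 ≡ 12, 5^4 ≡ 1, 5^8 ≡ 1 (mod 13).
Test 5^d mod 13 for each divisor d in increasing order:
5^1 ≡ 5
5^2 ≡ 12
5^3 = 5^2·5^1 ≡ 8
5^4 ≡ 1  ← first divisor giving 1
The order is 4.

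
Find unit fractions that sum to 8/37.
1/5 + 1/62 + 1/11470

Greedy algorithm:
8/37: ceiling(37/8) = 5, use 1/5
3/185: ceiling(185/3) = 62, use 1/62
1/11470: ceiling(11470/1) = 11470, use 1/11470
Result: 8/37 = 1/5 + 1/62 + 1/11470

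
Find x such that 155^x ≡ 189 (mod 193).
76

Baby-step giant-step with step n = ⌈√193⌉ = 14.
Baby steps 155^j mod 193 (j:value) for j=0..13: 0:1, 1:155, 2:93, 3:133, 4:157, 5:17, 6:126, 7:37, 8:138, 9:160, 10:96, 11:19, 12:50, 13:30.
Giant-step multiplier: 155^(-14) ≡ 155^(192-14) = 155^178 ≡ 118 (mod 193).
Giant steps γ_i = 189·118^i mod 193: γ_0=189, γ_1=107, γ_2=81, γ_3=101, γ_4=145, γ_5=126 (in table at j=6).
x = i·n + j = 5·14 + 6 = 76.
Check: 155^76 ≡ 189 (mod 193).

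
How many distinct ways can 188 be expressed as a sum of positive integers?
1398341745571

p(n) counts ways to write n as a sum of positive integers (order ignored).
Euler's pentagonal recurrence: p(k) = p(k-1) + p(k-2) - p(k-5) - p(k-7) + p(k-12) + p(k-15) - ... (offsets j(3j∓1)/2, signs ++--, p(0)=1, p(<0)=0).
DP table for k = 0..187: p(0)=1, p(1)=1, p(2)=2, p(3)=3, p(4)=5, p(5)=7, p(6)=11, p(7)=15, p(8)=22, p(9)=30, p(10)=42, p(11)=56, p(12)=77, p(13)=101, p(14)=135, p(15)=176, p(16)=231, p(17)=297, p(18)=385, p(19)=490, p(20)=627, p(21)=792, p(22)=1002, p(23)=1255, p(24)=1575, p(25)=1958, p(26)=2436, p(27)=3010, p(28)=3718, p(29)=4565, p(30)=5604, p(31)=6842, p(32)=8349, p(33)=10143, p(34)=12310, p(35)=14883, p(36)=17977, p(37)=21637, p(38)=26015, p(39)=31185, p(40)=37338, p(41)=44583, p(42)=53174, p(43)=63261, p(44)=75175, p(45)=89134, p(46)=105558, p(47)=124754, p(48)=147273, p(49)=173525, p(50)=204226, p(51)=239943, p(52)=281589, p(53)=329931, p(54)=386155, p(55)=451276, p(56)=526823, p(57)=614154, p(58)=715220, p(59)=831820, p(60)=966467, p(61)=1121505, p(62)=1300156, p(63)=1505499, p(64)=1741630, p(65)=2012558, p(66)=2323520, p(67)=2679689, p(68)=3087735, p(69)=3554345, p(70)=4087968, p(71)=4697205, p(72)=5392783, p(73)=6185689, p(74)=7089500, p(75)=8118264, p(76)=9289091, p(77)=10619863, p(78)=12132164, p(79)=13848650, p(80)=15796476, p(81)=18004327, p(82)=20506255, p(83)=23338469, p(84)=26543660, p(85)=30167357, p(86)=34262962, p(87)=38887673, p(88)=44108109, p(89)=49995925, p(90)=56634173, p(91)=64112359, p(92)=72533807, p(93)=82010177, p(94)=92669720, p(95)=104651419, p(96)=118114304, p(97)=133230930, p(98)=150198136, p(99)=169229875, p(100)=190569292, p(101)=214481126, p(102)=241265379, p(103)=271248950, p(104)=304801365, p(105)=342325709, p(106)=384276336, p(107)=431149389, p(108)=483502844, p(109)=541946240, p(110)=607163746, p(111)=679903203, p(112)=761002156, p(113)=851376628, p(114)=952050665, p(115)=1064144451, p(116)=1188908248, p(117)=1327710076, p(118)=1482074143, p(119)=1653668665, p(120)=1844349560, p(121)=2056148051, p(122)=2291320912, p(123)=2552338241, p(124)=2841940500, p(125)=3163127352, p(126)=3519222692, p(127)=3913864295, p(128)=4351078600, p(129)=4835271870, p(130)=5371315400, p(131)=5964539504, p(132)=6620830889, p(133)=7346629512, p(134)=8149040695, p(135)=9035836076, p(136)=10015581680, p(137)=11097645016, p(138)=12292341831, p(139)=13610949895, p(140)=15065878135, p(141)=16670689208, p(142)=18440293320, p(143)=20390982757, p(144)=22540654445, p(145)=24908858009, p(146)=27517052599, p(147)=30388671978, p(148)=33549419497, p(149)=37027355200, p(150)=40853235313, p(151)=45060624582, p(152)=49686288421, p(153)=54770336324, p(154)=60356673280, p(155)=66493182097, p(156)=73232243759, p(157)=80630964769, p(158)=88751778802, p(159)=97662728555, p(160)=107438159466, p(161)=118159068427, p(162)=129913904637, p(163)=142798995930, p(164)=156919475295, p(165)=172389800255, p(166)=189334822579, p(167)=207890420102, p(168)=228204732751, p(169)=250438925115, p(170)=274768617130, p(171)=301384802048, p(172)=330495499613, p(173)=362326859895, p(174)=397125074750, p(175)=435157697830, p(176)=476715857290, p(177)=522115831195, p(178)=571701605655, p(179)=625846753120, p(180)=684957390936, p(181)=749474411781, p(182)=819876908323, p(183)=896684817527, p(184)=980462880430, p(185)=1071823774337, p(186)=1171432692373, p(187)=1280011042268.
Final step: p(188) = p(187) + p(186) - p(183) - p(181) + p(176) + p(173) - p(166) - p(162) + p(153) + p(148) - p(137) - p(131) + p(118) + p(111) - p(96) - p(88) + p(71) + p(62) - p(43) - p(33) + p(12) + p(1)
= 1280011042268 + 1171432692373 - 896684817527 - 749474411781 + 476715857290 + 362326859895 - 189334822579 - 129913904637 + 54770336324 + 33549419497 - 11097645016 - 5964539504 + 1482074143 + 679903203 - 118114304 - 44108109 + 4697205 + 1300156 - 63261 - 10143 + 77 + 1
= 1398341745571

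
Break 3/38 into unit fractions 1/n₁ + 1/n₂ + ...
1/13 + 1/494

Greedy algorithm:
3/38: ceiling(38/3) = 13, use 1/13
1/494: ceiling(494/1) = 494, use 1/494
Result: 3/38 = 1/13 + 1/494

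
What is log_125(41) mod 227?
93

Baby-step giant-step with step n = ⌈√227⌉ = 16.
Baby steps 125^j mod 227 (j:value) for j=0..15: 0:1, 1:125, 2:189, 3:17, 4:82, 5:35, 6:62, 7:32, 8:141, 9:146, 10:90, 11:127, 12:212, 13:168, 14:116, 15:199.
Giant-step multiplier: 125^(-16) ≡ 125^(226-16) = 125^210 ≡ 43 (mod 227).
Giant steps γ_i = 41·43^i mod 227: γ_0=41, γ_1=174, γ_2=218, γ_3=67, γ_4=157, γ_5=168 (in table at j=13).
x = i·n + j = 5·16 + 13 = 93.
Check: 125^93 ≡ 41 (mod 227).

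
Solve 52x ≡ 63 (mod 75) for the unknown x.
x ≡ 69 (mod 75)

gcd(52, 75) = 1, which divides 63, so solutions exist.
Find 52^(-1) mod 75 by the extended Euclidean algorithm:
75 = 1 × 52 + 23  ⟹  23 = (1)·75 + (-1)·52
52 = 2 × 23 + 6  ⟹  6 = (-2)·75 + (3)·52
23 = 3 × 6 + 5  ⟹  5 = (7)·75 + (-10)·52
6 = 1 × 5 + 1  ⟹  1 = (-9)·75 + (13)·52
So (13)·52 ≡ 1 (mod 75), i.e. 52^(-1) ≡ 13 (mod 75).
x ≡ 13 × 63 = 819 ≡ 69 (mod 75).
Check: 52 × 69 = 3588 ≡ 63 (mod 75).
Unique solution: x ≡ 69 (mod 75)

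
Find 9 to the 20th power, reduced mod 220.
1

Repeated squaring. Binary of 20 = 10100.
9^1 ≡ 9 (mod 220); 9^2 ≡ 81 (mod 220); 9^4 ≡ 181 (mod 220); 9^8 ≡ 201 (mod 220); 9^16 ≡ 141 (mod 220)
9^20 = 9^4 × 9^16 ≡ 1 (mod 220)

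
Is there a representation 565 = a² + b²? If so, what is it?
6² + 23² (a=6, b=23)

Factorization: 565 = 5 × 113
By Fermat: n is sum of two squares iff every prime p ≡ 3 (mod 4) appears to even power.
All primes ≡ 3 (mod 4) appear to even power.
Search a = 0, 1, 2, … for 565 - a² a perfect square: first hit at a = 6: 565 - 36 = 529 = 23².
565 = 6² + 23² = 36 + 529 ✓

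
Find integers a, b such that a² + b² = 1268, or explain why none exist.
22² + 28² (a=22, b=28)

Factorization: 1268 = 2^2 × 317
By Fermat: n is sum of two squares iff every prime p ≡ 3 (mod 4) appears to even power.
All primes ≡ 3 (mod 4) appear to even power.
Search a = 0, 1, 2, … for 1268 - a² a perfect square: first hit at a = 22: 1268 - 484 = 784 = 28².
1268 = 22² + 28² = 484 + 784 ✓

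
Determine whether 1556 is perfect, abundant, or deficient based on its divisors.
deficient

Proper divisors of 1556: sum = 1 + 2 + 4 + 389 + 778 = 1174
Since 1174 < 1556, 1556 is deficient.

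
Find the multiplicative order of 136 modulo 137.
2

137 is prime, so ord(136) divides φ(137) = 136.
Divisors of 136: 1, 2, 4, 8, 17, 34, 68, 136.
Repeated squaring: 136^1 ≡ 136, 136^2 ≡ 1, 136^4 ≡ 1, 136^8 ≡ 1, 136^16 ≡ 1, 136^32 ≡ 1, 136^64 ≡ 1, 136^128 ≡ 1 (mod 137).
Test 136^d mod 137 for each divisor d in increasing order:
136^1 ≡ 136
136^2 ≡ 1  ← first divisor giving 1
The order is 2.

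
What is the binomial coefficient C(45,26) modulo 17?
8

Using Lucas' theorem:
Write n=45 and k=26 in base 17:
n in base 17: [2, 11]
k in base 17: [1, 9]
C(45,26) mod 17 = ∏ C(n_i, k_i) mod 17
Digit binomials (mod 17): C(2,1) = 2; C(11,9) = 55 ≡ 4
Product: 2 × 4 = 8 ≡ 8 (mod 17)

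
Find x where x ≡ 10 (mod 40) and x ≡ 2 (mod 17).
410

Using Chinese Remainder Theorem:
M = 40 × 17 = 680
M1 = 17, M2 = 40
y1 = 17^(-1) mod 40 = 33
y2 = 40^(-1) mod 17 = 3
x = (10×17×33 + 2×40×3) mod 680 = 410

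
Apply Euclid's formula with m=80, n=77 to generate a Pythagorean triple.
(471, 12320, 12329)

Euclid's formula: a = m² - n², b = 2mn, c = m² + n²
m = 80, n = 77
a = 80² - 77² = 6400 - 5929 = 471
b = 2 × 80 × 77 = 12320
c = 80² + 77² = 6400 + 5929 = 12329
Verification: 471² + 12320² = 221841 + 151782400 = 152004241 = 12329² ✓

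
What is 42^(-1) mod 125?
3

gcd(42, 125) = 1, so the inverse exists.
Extended Euclidean algorithm on (125, 42):
125 = 2 × 42 + 41  ⟹  41 = (1)·125 + (-2)·42
42 = 1 × 41 + 1  ⟹  1 = (-1)·125 + (3)·42
So (3)·42 ≡ 1 (mod 125), i.e. 42^(-1) ≡ 3 (mod 125).
Check: 42 × 3 = 126 ≡ 1 (mod 125)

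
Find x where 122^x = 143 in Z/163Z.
32

Baby-step giant-step with step n = ⌈√163⌉ = 13.
Baby steps 122^j mod 163 (j:value) for j=0..12: 0:1, 1:122, 2:51, 3:28, 4:156, 5:124, 6:132, 7:130, 8:49, 9:110, 10:54, 11:68, 12:146.
Giant-step multiplier: 122^(-13) ≡ 122^(162-13) = 122^149 ≡ 29 (mod 163).
Giant steps γ_i = 143·29^i mod 163: γ_0=143, γ_1=72, γ_2=132 (in table at j=6).
x = i·n + j = 2·13 + 6 = 32.
Check: 122^32 ≡ 143 (mod 163).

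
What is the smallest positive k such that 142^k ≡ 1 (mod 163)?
54

163 is prime, so ord(142) divides φ(163) = 162.
Divisors of 162: 1, 2, 3, 6, 9, 18, 27, 54, 81, 162.
Repeated squaring: 142^1 ≡ 142, 142^2 ≡ 115, 142^4 ≡ 22, 142^8 ≡ 158, 142^16 ≡ 25, 142^32 ≡ 136, 142^64 ≡ 77, 142^128 ≡ 61 (mod 163).
Test 142^d mod 163 for each divisor d in increasing order:
142^1 ≡ 142
142^2 ≡ 115
142^3 = 142^2·142^1 ≡ 30
142^6 = 142^4·142^2 ≡ 85
142^9 = 142^8·142^1 ≡ 105
142^18 = 142^16·142^2 ≡ 104
142^27 = 142^16·142^8·142^2·142^1 ≡ 162
142^54 = 142^32·142^16·142^4·142^2 ≡ 1  ← first divisor giving 1
The order is 54.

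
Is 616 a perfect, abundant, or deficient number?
abundant

Proper divisors of 616: sum = 1 + 2 + 4 + 7 + 8 + 11 + 14 + 22 + 28 + 44 + 56 + 77 + 88 + 154 + 308 = 824
Since 824 > 616, 616 is abundant.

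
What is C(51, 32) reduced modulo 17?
0

Using Lucas' theorem:
Write n=51 and k=32 in base 17:
n in base 17: [3, 0]
k in base 17: [1, 15]
C(51,32) mod 17 = ∏ C(n_i, k_i) mod 17
Digit binomials (mod 17): C(3,1) = 3; C(0,15) = 0 (k_i > n_i)
Product: 3 × 0 = 0 ≡ 0 (mod 17)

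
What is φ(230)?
88

230 = 2 × 5 × 23
φ(n) = n × ∏(1 - 1/p) for each prime p dividing n
φ(230) = 230 × (1 - 1/2) × (1 - 1/5) × (1 - 1/23) = 88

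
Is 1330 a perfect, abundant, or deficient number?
abundant

Proper divisors of 1330: sum = 1 + 2 + 5 + 7 + 10 + 14 + 19 + 35 + 38 + 70 + 95 + 133 + 190 + 266 + 665 = 1550
Since 1550 > 1330, 1330 is abundant.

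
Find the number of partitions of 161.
118159068427

p(n) counts ways to write n as a sum of positive integers (order ignored).
Euler's pentagonal recurrence: p(k) = p(k-1) + p(k-2) - p(k-5) - p(k-7) + p(k-12) + p(k-15) - ... (offsets j(3j∓1)/2, signs ++--, p(0)=1, p(<0)=0).
DP table for k = 0..160: p(0)=1, p(1)=1, p(2)=2, p(3)=3, p(4)=5, p(5)=7, p(6)=11, p(7)=15, p(8)=22, p(9)=30, p(10)=42, p(11)=56, p(12)=77, p(13)=101, p(14)=135, p(15)=176, p(16)=231, p(17)=297, p(18)=385, p(19)=490, p(20)=627, p(21)=792, p(22)=1002, p(23)=1255, p(24)=1575, p(25)=1958, p(26)=2436, p(27)=3010, p(28)=3718, p(29)=4565, p(30)=5604, p(31)=6842, p(32)=8349, p(33)=10143, p(34)=12310, p(35)=14883, p(36)=17977, p(37)=21637, p(38)=26015, p(39)=31185, p(40)=37338, p(41)=44583, p(42)=53174, p(43)=63261, p(44)=75175, p(45)=89134, p(46)=105558, p(47)=124754, p(48)=147273, p(49)=173525, p(50)=204226, p(51)=239943, p(52)=281589, p(53)=329931, p(54)=386155, p(55)=451276, p(56)=526823, p(57)=614154, p(58)=715220, p(59)=831820, p(60)=966467, p(61)=1121505, p(62)=1300156, p(63)=1505499, p(64)=1741630, p(65)=2012558, p(66)=2323520, p(67)=2679689, p(68)=3087735, p(69)=3554345, p(70)=4087968, p(71)=4697205, p(72)=5392783, p(73)=6185689, p(74)=7089500, p(75)=8118264, p(76)=9289091, p(77)=10619863, p(78)=12132164, p(79)=13848650, p(80)=15796476, p(81)=18004327, p(82)=20506255, p(83)=23338469, p(84)=26543660, p(85)=30167357, p(86)=34262962, p(87)=38887673, p(88)=44108109, p(89)=49995925, p(90)=56634173, p(91)=64112359, p(92)=72533807, p(93)=82010177, p(94)=92669720, p(95)=104651419, p(96)=118114304, p(97)=133230930, p(98)=150198136, p(99)=169229875, p(100)=190569292, p(101)=214481126, p(102)=241265379, p(103)=271248950, p(104)=304801365, p(105)=342325709, p(106)=384276336, p(107)=431149389, p(108)=483502844, p(109)=541946240, p(110)=607163746, p(111)=679903203, p(112)=761002156, p(113)=851376628, p(114)=952050665, p(115)=1064144451, p(116)=1188908248, p(117)=1327710076, p(118)=1482074143, p(119)=1653668665, p(120)=1844349560, p(121)=2056148051, p(122)=2291320912, p(123)=2552338241, p(124)=2841940500, p(125)=3163127352, p(126)=3519222692, p(127)=3913864295, p(128)=4351078600, p(129)=4835271870, p(130)=5371315400, p(131)=5964539504, p(132)=6620830889, p(133)=7346629512, p(134)=8149040695, p(135)=9035836076, p(136)=10015581680, p(137)=11097645016, p(138)=12292341831, p(139)=13610949895, p(140)=15065878135, p(141)=16670689208, p(142)=18440293320, p(143)=20390982757, p(144)=22540654445, p(145)=24908858009, p(146)=27517052599, p(147)=30388671978, p(148)=33549419497, p(149)=37027355200, p(150)=40853235313, p(151)=45060624582, p(152)=49686288421, p(153)=54770336324, p(154)=60356673280, p(155)=66493182097, p(156)=73232243759, p(157)=80630964769, p(158)=88751778802, p(159)=97662728555, p(160)=107438159466.
Final step: p(161) = p(160) + p(159) - p(156) - p(154) + p(149) + p(146) - p(139) - p(135) + p(126) + p(121) - p(110) - p(104) + p(91) + p(84) - p(69) - p(61) + p(44) + p(35) - p(16) - p(6)
= 107438159466 + 97662728555 - 73232243759 - 60356673280 + 37027355200 + 27517052599 - 13610949895 - 9035836076 + 3519222692 + 2056148051 - 607163746 - 304801365 + 64112359 + 26543660 - 3554345 - 1121505 + 75175 + 14883 - 231 - 11
= 118159068427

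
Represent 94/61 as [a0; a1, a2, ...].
[1; 1, 1, 5, 1, 1, 2]

Euclidean algorithm steps:
94 = 1 × 61 + 33
61 = 1 × 33 + 28
33 = 1 × 28 + 5
28 = 5 × 5 + 3
5 = 1 × 3 + 2
3 = 1 × 2 + 1
2 = 2 × 1 + 0
Continued fraction: [1; 1, 1, 5, 1, 1, 2]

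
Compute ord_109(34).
18

109 is prime, so ord(34) divides φ(109) = 108.
Divisors of 108: 1, 2, 3, 4, 6, 9, 12, 18, 27, 36, 54, 108.
Repeated squaring: 34^1 ≡ 34, 34^2 ≡ 66, 34^4 ≡ 105, 34^8 ≡ 16, 34^16 ≡ 38, 34^32 ≡ 27, 34^64 ≡ 75 (mod 109).
Test 34^d mod 109 for each divisor d in increasing order:
34^1 ≡ 34
34^2 ≡ 66
34^3 = 34^2·34^1 ≡ 64
34^4 ≡ 105
34^6 = 34^4·34^2 ≡ 63
34^9 = 34^8·34^1 ≡ 108
34^12 = 34^8·34^4 ≡ 45
34^18 = 34^16·34^2 ≡ 1  ← first divisor giving 1
The order is 18.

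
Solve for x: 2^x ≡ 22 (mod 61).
16

Baby-step giant-step with step n = ⌈√61⌉ = 8.
Baby steps 2^j mod 61 (j:value) for j=0..7: 0:1, 1:2, 2:4, 3:8, 4:16, 5:32, 6:3, 7:6.
Giant-step multiplier: 2^(-8) ≡ 2^(60-8) = 2^52 ≡ 56 (mod 61).
Giant steps γ_i = 22·56^i mod 61: γ_0=22, γ_1=12, γ_2=1 (in table at j=0).
x = i·n + j = 2·8 + 0 = 16.
Check: 2^16 ≡ 22 (mod 61).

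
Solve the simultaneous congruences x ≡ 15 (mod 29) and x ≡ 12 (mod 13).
363

Using Chinese Remainder Theorem:
M = 29 × 13 = 377
M1 = 13, M2 = 29
y1 = 13^(-1) mod 29 = 9
y2 = 29^(-1) mod 13 = 9
x = (15×13×9 + 12×29×9) mod 377 = 363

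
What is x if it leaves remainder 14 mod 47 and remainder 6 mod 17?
108

Using Chinese Remainder Theorem:
M = 47 × 17 = 799
M1 = 17, M2 = 47
y1 = 17^(-1) mod 47 = 36
y2 = 47^(-1) mod 17 = 4
x = (14×17×36 + 6×47×4) mod 799 = 108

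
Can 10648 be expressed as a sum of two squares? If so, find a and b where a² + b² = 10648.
Not possible

Factorization: 10648 = 2^3 × 11^3
By Fermat: n is sum of two squares iff every prime p ≡ 3 (mod 4) appears to even power.
Prime(s) ≡ 3 (mod 4) with odd exponent: [(11, 3)]
Therefore 10648 cannot be expressed as a² + b².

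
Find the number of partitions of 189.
1527273599625

p(n) counts ways to write n as a sum of positive integers (order ignored).
Euler's pentagonal recurrence: p(k) = p(k-1) + p(k-2) - p(k-5) - p(k-7) + p(k-12) + p(k-15) - ... (offsets j(3j∓1)/2, signs ++--, p(0)=1, p(<0)=0).
DP table for k = 0..188: p(0)=1, p(1)=1, p(2)=2, p(3)=3, p(4)=5, p(5)=7, p(6)=11, p(7)=15, p(8)=22, p(9)=30, p(10)=42, p(11)=56, p(12)=77, p(13)=101, p(14)=135, p(15)=176, p(16)=231, p(17)=297, p(18)=385, p(19)=490, p(20)=627, p(21)=792, p(22)=1002, p(23)=1255, p(24)=1575, p(25)=1958, p(26)=2436, p(27)=3010, p(28)=3718, p(29)=4565, p(30)=5604, p(31)=6842, p(32)=8349, p(33)=10143, p(34)=12310, p(35)=14883, p(36)=17977, p(37)=21637, p(38)=26015, p(39)=31185, p(40)=37338, p(41)=44583, p(42)=53174, p(43)=63261, p(44)=75175, p(45)=89134, p(46)=105558, p(47)=124754, p(48)=147273, p(49)=173525, p(50)=204226, p(51)=239943, p(52)=281589, p(53)=329931, p(54)=386155, p(55)=451276, p(56)=526823, p(57)=614154, p(58)=715220, p(59)=831820, p(60)=966467, p(61)=1121505, p(62)=1300156, p(63)=1505499, p(64)=1741630, p(65)=2012558, p(66)=2323520, p(67)=2679689, p(68)=3087735, p(69)=3554345, p(70)=4087968, p(71)=4697205, p(72)=5392783, p(73)=6185689, p(74)=7089500, p(75)=8118264, p(76)=9289091, p(77)=10619863, p(78)=12132164, p(79)=13848650, p(80)=15796476, p(81)=18004327, p(82)=20506255, p(83)=23338469, p(84)=26543660, p(85)=30167357, p(86)=34262962, p(87)=38887673, p(88)=44108109, p(89)=49995925, p(90)=56634173, p(91)=64112359, p(92)=72533807, p(93)=82010177, p(94)=92669720, p(95)=104651419, p(96)=118114304, p(97)=133230930, p(98)=150198136, p(99)=169229875, p(100)=190569292, p(101)=214481126, p(102)=241265379, p(103)=271248950, p(104)=304801365, p(105)=342325709, p(106)=384276336, p(107)=431149389, p(108)=483502844, p(109)=541946240, p(110)=607163746, p(111)=679903203, p(112)=761002156, p(113)=851376628, p(114)=952050665, p(115)=1064144451, p(116)=1188908248, p(117)=1327710076, p(118)=1482074143, p(119)=1653668665, p(120)=1844349560, p(121)=2056148051, p(122)=2291320912, p(123)=2552338241, p(124)=2841940500, p(125)=3163127352, p(126)=3519222692, p(127)=3913864295, p(128)=4351078600, p(129)=4835271870, p(130)=5371315400, p(131)=5964539504, p(132)=6620830889, p(133)=7346629512, p(134)=8149040695, p(135)=9035836076, p(136)=10015581680, p(137)=11097645016, p(138)=12292341831, p(139)=13610949895, p(140)=15065878135, p(141)=16670689208, p(142)=18440293320, p(143)=20390982757, p(144)=22540654445, p(145)=24908858009, p(146)=27517052599, p(147)=30388671978, p(148)=33549419497, p(149)=37027355200, p(150)=40853235313, p(151)=45060624582, p(152)=49686288421, p(153)=54770336324, p(154)=60356673280, p(155)=66493182097, p(156)=73232243759, p(157)=80630964769, p(158)=88751778802, p(159)=97662728555, p(160)=107438159466, p(161)=118159068427, p(162)=129913904637, p(163)=142798995930, p(164)=156919475295, p(165)=172389800255, p(166)=189334822579, p(167)=207890420102, p(168)=228204732751, p(169)=250438925115, p(170)=274768617130, p(171)=301384802048, p(172)=330495499613, p(173)=362326859895, p(174)=397125074750, p(175)=435157697830, p(176)=476715857290, p(177)=522115831195, p(178)=571701605655, p(179)=625846753120, p(180)=684957390936, p(181)=749474411781, p(182)=819876908323, p(183)=896684817527, p(184)=980462880430, p(185)=1071823774337, p(186)=1171432692373, p(187)=1280011042268, p(188)=1398341745571.
Final step: p(189) = p(188) + p(187) - p(184) - p(182) + p(177) + p(174) - p(167) - p(163) + p(154) + p(149) - p(138) - p(132) + p(119) + p(112) - p(97) - p(89) + p(72) + p(63) - p(44) - p(34) + p(13) + p(2)
= 1398341745571 + 1280011042268 - 980462880430 - 819876908323 + 522115831195 + 397125074750 - 207890420102 - 142798995930 + 60356673280 + 37027355200 - 12292341831 - 6620830889 + 1653668665 + 761002156 - 133230930 - 49995925 + 5392783 + 1505499 - 75175 - 12310 + 101 + 2
= 1527273599625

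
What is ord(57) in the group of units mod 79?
26

79 is prime, so ord(57) divides φ(79) = 78.
Divisors of 78: 1, 2, 3, 6, 13, 26, 39, 78.
Repeated squaring: 57^1 ≡ 57, 57^2 ≡ 10, 57^4 ≡ 21, 57^8 ≡ 46, 57^16 ≡ 62, 57^32 ≡ 52, 57^64 ≡ 18 (mod 79).
Test 57^d mod 79 for each divisor d in increasing order:
57^1 ≡ 57
57^2 ≡ 10
57^3 = 57^2·57^1 ≡ 17
57^6 = 57^4·57^2 ≡ 52
57^13 = 57^8·57^4·57^1 ≡ 78
57^26 = 57^16·57^8·57^2 ≡ 1  ← first divisor giving 1
The order is 26.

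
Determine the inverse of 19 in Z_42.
31

gcd(19, 42) = 1, so the inverse exists.
Extended Euclidean algorithm on (42, 19):
42 = 2 × 19 + 4  ⟹  4 = (1)·42 + (-2)·19
19 = 4 × 4 + 3  ⟹  3 = (-4)·42 + (9)·19
4 = 1 × 3 + 1  ⟹  1 = (5)·42 + (-11)·19
So (-11)·19 ≡ 1 (mod 42), i.e. 19^(-1) ≡ -11 ≡ 31 (mod 42).
Check: 19 × 31 = 589 ≡ 1 (mod 42)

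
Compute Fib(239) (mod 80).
1

Matrix identity: Q^n = [[F_(n+1), F_n], [F_n, F_(n-1)]] with Q = [[1,1],[1,0]].
n = 239 = 11101111₂. Square-and-multiply, entries mod 80:
Q^1 = [[1,1],[1,0]]
Q^3 = (Q^1)²·Q = [[3,2],[2,1]]
Q^7 = (Q^3)²·Q = [[21,13],[13,8]]
Q^14 = (Q^7)² = [[50,57],[57,73]]
Q^29 = (Q^14)²·Q = [[40,69],[69,51]]
Q^59 = (Q^29)²·Q = [[0,41],[41,39]]
Q^119 = (Q^59)²·Q = [[0,1],[1,79]]
Q^239 = (Q^119)²·Q = [[0,1],[1,79]]
F_239 mod 80 = Q^239[0][1] = 1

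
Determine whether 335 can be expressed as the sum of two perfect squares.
Not possible

Factorization: 335 = 5 × 67
By Fermat: n is sum of two squares iff every prime p ≡ 3 (mod 4) appears to even power.
Prime(s) ≡ 3 (mod 4) with odd exponent: [(67, 1)]
Therefore 335 cannot be expressed as a² + b².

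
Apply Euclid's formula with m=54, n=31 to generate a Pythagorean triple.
(1955, 3348, 3877)

Euclid's formula: a = m² - n², b = 2mn, c = m² + n²
m = 54, n = 31
a = 54² - 31² = 2916 - 961 = 1955
b = 2 × 54 × 31 = 3348
c = 54² + 31² = 2916 + 961 = 3877
Verification: 1955² + 3348² = 3822025 + 11209104 = 15031129 = 3877² ✓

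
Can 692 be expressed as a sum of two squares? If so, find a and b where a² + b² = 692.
4² + 26² (a=4, b=26)

Factorization: 692 = 2^2 × 173
By Fermat: n is sum of two squares iff every prime p ≡ 3 (mod 4) appears to even power.
All primes ≡ 3 (mod 4) appear to even power.
Search a = 0, 1, 2, … for 692 - a² a perfect square: first hit at a = 4: 692 - 16 = 676 = 26².
692 = 4² + 26² = 16 + 676 ✓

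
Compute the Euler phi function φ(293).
292

293 = 293
φ(n) = n × ∏(1 - 1/p) for each prime p dividing n
φ(293) = 293 × (1 - 1/293) = 292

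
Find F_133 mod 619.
525

Matrix identity: Q^n = [[F_(n+1), F_n], [F_n, F_(n-1)]] with Q = [[1,1],[1,0]].
n = 133 = 10000101₂. Square-and-multiply, entries mod 619:
Q^1 = [[1,1],[1,0]]
Q^2 = (Q^1)² = [[2,1],[1,1]]
Q^4 = (Q^2)² = [[5,3],[3,2]]
Q^8 = (Q^4)² = [[34,21],[21,13]]
Q^16 = (Q^8)² = [[359,368],[368,610]]
Q^33 = (Q^16)²·Q = [[40,611],[611,48]]
Q^66 = (Q^33)² = [[426,534],[534,511]]
Q^133 = (Q^66)²·Q = [[112,525],[525,206]]
F_133 mod 619 = Q^133[0][1] = 525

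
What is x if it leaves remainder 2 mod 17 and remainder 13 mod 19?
70

Using Chinese Remainder Theorem:
M = 17 × 19 = 323
M1 = 19, M2 = 17
y1 = 19^(-1) mod 17 = 9
y2 = 17^(-1) mod 19 = 9
x = (2×19×9 + 13×17×9) mod 323 = 70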